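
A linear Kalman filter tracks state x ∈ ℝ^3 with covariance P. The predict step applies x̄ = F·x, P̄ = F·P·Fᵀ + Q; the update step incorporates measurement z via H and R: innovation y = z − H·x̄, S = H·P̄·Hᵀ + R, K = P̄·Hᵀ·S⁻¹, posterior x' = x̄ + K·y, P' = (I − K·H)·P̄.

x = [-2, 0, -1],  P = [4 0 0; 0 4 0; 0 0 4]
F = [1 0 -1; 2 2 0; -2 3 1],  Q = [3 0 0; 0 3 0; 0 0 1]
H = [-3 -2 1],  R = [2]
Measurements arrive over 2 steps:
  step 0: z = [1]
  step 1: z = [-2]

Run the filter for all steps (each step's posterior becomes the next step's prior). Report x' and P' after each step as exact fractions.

step 0: x' = [359/434, -309/217, 43/62], P' = [1053/434 -887/217 -73/62; -887/217 3897/217 721/31; -73/62 721/31 2687/62]
step 1: x' = [-59002/336367, -307982/336367, -1466786/336367], P' = [1170689/336367 -1560986/336367 223307/336367; -1560986/336367 4476693/336367 4420424/336367; 223307/336367 4420424/336367 9981395/336367]

step 0: x̄ = F·x = [-1, -4, 3]
step 0: P̄ = F·P·Fᵀ + Q = [11 8 -12; 8 35 8; -12 8 57]
step 0: y = z − H·x̄ = [-13]
step 0: S = H·P̄·Hᵀ + R = [434]
step 0: K = P̄·Hᵀ·S⁻¹ = [-61/434; -43/217; 11/62]
step 0: x' = x̄ + K·y = [359/434, -309/217, 43/62]
step 0: P' = (I − K·H)·P̄ = [1053/434 -887/217 -73/62; -887/217 3897/217 721/31; -73/62 721/31 2687/62]
step 1: x̄ = F·x = [29/217, -37/31, -2271/434]
step 1: P̄ = F·P·Fᵀ + Q = [11093/217 -1472/31 -29026/217; -1472/31 1607/31 4155/31; -29026/217 4155/31 177497/434]
step 1: y = z − H·x̄ = [541/434]
step 1: S = H·P̄·Hᵀ + R = [336367/434]
step 1: K = P̄·Hᵀ·S⁻¹ = [-83394/336367; 74998/336367; 235313/336367]
step 1: x' = x̄ + K·y = [-59002/336367, -307982/336367, -1466786/336367]
step 1: P' = (I − K·H)·P̄ = [1170689/336367 -1560986/336367 223307/336367; -1560986/336367 4476693/336367 4420424/336367; 223307/336367 4420424/336367 9981395/336367]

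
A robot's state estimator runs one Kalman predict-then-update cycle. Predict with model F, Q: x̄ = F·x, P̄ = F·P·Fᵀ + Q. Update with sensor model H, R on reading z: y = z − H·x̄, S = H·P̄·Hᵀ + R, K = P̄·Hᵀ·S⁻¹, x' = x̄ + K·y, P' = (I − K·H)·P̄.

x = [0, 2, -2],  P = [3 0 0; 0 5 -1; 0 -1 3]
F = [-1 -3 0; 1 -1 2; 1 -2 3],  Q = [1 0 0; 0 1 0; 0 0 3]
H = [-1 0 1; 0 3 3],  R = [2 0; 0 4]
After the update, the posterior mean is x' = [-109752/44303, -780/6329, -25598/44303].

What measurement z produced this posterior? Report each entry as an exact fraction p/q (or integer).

z = [2, -2]

x̄ = F·x = [-6, -6, -10]
P̄ = F·P·Fᵀ + Q = [49 18 36; 18 25 38; 36 38 65]
S = H·P̄·Hᵀ + R = [44 147; 147 1498]
K = P̄·Hᵀ·S⁻¹ = [-6184/6329 9039/44303; 311/6329 768/6329; -283/6329 9333/44303]
x' − x̄ = [156066/44303, 37194/6329, 417432/44303] = K·y
y = (KᵀK)⁻¹·Kᵀ·(x' − x̄) = [6, 46]
z = y + H·x̄ = [6, 46] + [-4, -48] = [2, -2]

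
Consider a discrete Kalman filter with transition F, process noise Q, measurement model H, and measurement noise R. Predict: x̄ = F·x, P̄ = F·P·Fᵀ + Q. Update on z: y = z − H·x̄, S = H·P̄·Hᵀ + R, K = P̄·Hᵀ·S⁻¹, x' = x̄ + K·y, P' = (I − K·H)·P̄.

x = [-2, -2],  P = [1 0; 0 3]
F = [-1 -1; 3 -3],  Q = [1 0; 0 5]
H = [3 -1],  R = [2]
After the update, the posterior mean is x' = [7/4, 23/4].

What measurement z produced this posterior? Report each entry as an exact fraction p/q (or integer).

z = [-1]

x̄ = F·x = [4, 0]
P̄ = F·P·Fᵀ + Q = [5 6; 6 41]
S = H·P̄·Hᵀ + R = [52]
K = P̄·Hᵀ·S⁻¹ = [9/52; -23/52]
x' − x̄ = [-9/4, 23/4] = K·y
y = (KᵀK)⁻¹·Kᵀ·(x' − x̄) = [-13]
z = y + H·x̄ = [-13] + [12] = [-1]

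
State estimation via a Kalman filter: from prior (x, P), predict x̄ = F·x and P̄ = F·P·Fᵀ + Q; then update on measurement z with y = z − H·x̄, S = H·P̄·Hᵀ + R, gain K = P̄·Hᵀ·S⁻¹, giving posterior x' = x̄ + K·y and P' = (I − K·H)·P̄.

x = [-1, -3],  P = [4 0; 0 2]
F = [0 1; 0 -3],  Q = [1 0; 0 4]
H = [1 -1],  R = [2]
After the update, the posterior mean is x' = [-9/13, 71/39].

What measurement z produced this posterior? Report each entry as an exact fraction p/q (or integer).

z = [-2]

x̄ = F·x = [-3, 9]
P̄ = F·P·Fᵀ + Q = [3 -6; -6 22]
S = H·P̄·Hᵀ + R = [39]
K = P̄·Hᵀ·S⁻¹ = [3/13; -28/39]
x' − x̄ = [30/13, -280/39] = K·y
y = (KᵀK)⁻¹·Kᵀ·(x' − x̄) = [10]
z = y + H·x̄ = [10] + [-12] = [-2]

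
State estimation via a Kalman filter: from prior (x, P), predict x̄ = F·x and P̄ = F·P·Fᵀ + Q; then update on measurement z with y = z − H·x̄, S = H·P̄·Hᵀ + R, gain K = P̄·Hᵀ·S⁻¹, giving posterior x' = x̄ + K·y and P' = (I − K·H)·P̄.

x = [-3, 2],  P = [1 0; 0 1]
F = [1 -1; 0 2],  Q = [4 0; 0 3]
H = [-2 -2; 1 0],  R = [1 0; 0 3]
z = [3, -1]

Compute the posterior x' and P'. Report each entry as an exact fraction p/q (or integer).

x̄ = F·x = [-5, 4]
P̄ = F·P·Fᵀ + Q = [6 -2; -2 7]
y = z − H·x̄ = [1, 4]
S = H·P̄·Hᵀ + R = [37 -8; -8 9]
K = P̄·Hᵀ·S⁻¹ = [-24/269 158/269; -106/269 -154/269]
x' = x̄ + K·y = [-737/269, 354/269]
P' = (I − K·H)·P̄ = [474/269 -462/269; -462/269 515/269]

x' = [-737/269, 354/269]
P' = [474/269 -462/269; -462/269 515/269]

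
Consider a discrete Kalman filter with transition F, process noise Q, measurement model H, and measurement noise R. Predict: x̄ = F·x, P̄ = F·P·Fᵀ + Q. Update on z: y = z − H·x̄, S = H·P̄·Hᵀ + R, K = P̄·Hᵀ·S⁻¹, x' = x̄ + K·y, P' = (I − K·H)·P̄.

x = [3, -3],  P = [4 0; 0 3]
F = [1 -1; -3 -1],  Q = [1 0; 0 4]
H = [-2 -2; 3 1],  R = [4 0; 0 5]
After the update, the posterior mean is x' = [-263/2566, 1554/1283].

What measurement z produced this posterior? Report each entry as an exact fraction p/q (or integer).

x̄ = F·x = [6, -6]
P̄ = F·P·Fᵀ + Q = [8 -9; -9 43]
S = H·P̄·Hᵀ + R = [136 -62; -62 66]
K = P̄·Hᵀ·S⁻¹ = [531/2566 541/1283; -874/1283 -510/1283]
x' − x̄ = [-15659/2566, 9252/1283] = K·y
y = (KᵀK)⁻¹·Kᵀ·(x' − x̄) = [-3, -13]
z = y + H·x̄ = [-3, -13] + [0, 12] = [-3, -1]

z = [-3, -1]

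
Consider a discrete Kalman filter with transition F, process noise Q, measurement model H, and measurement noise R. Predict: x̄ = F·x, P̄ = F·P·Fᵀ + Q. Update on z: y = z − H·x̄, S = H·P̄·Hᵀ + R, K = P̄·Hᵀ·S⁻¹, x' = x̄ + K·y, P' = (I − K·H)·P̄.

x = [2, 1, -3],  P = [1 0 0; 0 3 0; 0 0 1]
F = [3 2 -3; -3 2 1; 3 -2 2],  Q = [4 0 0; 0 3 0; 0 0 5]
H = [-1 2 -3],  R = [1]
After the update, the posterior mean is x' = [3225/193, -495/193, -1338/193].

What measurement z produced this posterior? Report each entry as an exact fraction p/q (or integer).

x̄ = F·x = [17, -7, -2]
P̄ = F·P·Fᵀ + Q = [34 0 -9; 0 25 -19; -9 -19 30]
S = H·P̄·Hᵀ + R = [579]
K = P̄·Hᵀ·S⁻¹ = [-7/579; 107/579; -119/579]
x' − x̄ = [-56/193, 856/193, -952/193] = K·y
y = (KᵀK)⁻¹·Kᵀ·(x' − x̄) = [24]
z = y + H·x̄ = [24] + [-25] = [-1]

z = [-1]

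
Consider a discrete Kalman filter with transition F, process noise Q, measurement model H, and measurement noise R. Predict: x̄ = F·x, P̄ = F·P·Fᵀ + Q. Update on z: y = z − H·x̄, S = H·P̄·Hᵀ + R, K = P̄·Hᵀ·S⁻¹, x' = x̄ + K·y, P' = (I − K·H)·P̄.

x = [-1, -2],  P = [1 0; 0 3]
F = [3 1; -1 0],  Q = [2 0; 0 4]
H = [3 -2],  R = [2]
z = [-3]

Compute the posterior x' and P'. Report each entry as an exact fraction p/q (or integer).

x̄ = F·x = [-5, 1]
P̄ = F·P·Fᵀ + Q = [14 -3; -3 5]
y = z − H·x̄ = [14]
S = H·P̄·Hᵀ + R = [184]
K = P̄·Hᵀ·S⁻¹ = [6/23; -19/184]
x' = x̄ + K·y = [-31/23, -41/92]
P' = (I − K·H)·P̄ = [34/23 45/23; 45/23 559/184]

x' = [-31/23, -41/92]
P' = [34/23 45/23; 45/23 559/184]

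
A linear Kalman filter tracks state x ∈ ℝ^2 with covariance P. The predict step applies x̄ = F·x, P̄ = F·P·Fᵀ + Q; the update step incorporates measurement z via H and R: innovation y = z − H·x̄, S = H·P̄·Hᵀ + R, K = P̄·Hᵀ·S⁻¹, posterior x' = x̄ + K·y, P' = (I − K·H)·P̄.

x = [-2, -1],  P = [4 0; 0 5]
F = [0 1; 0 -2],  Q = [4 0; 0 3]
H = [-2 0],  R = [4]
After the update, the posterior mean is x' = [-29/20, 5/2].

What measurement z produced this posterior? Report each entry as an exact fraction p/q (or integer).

x̄ = F·x = [-1, 2]
P̄ = F·P·Fᵀ + Q = [9 -10; -10 23]
S = H·P̄·Hᵀ + R = [40]
K = P̄·Hᵀ·S⁻¹ = [-9/20; 1/2]
x' − x̄ = [-9/20, 1/2] = K·y
y = (KᵀK)⁻¹·Kᵀ·(x' − x̄) = [1]
z = y + H·x̄ = [1] + [2] = [3]

z = [3]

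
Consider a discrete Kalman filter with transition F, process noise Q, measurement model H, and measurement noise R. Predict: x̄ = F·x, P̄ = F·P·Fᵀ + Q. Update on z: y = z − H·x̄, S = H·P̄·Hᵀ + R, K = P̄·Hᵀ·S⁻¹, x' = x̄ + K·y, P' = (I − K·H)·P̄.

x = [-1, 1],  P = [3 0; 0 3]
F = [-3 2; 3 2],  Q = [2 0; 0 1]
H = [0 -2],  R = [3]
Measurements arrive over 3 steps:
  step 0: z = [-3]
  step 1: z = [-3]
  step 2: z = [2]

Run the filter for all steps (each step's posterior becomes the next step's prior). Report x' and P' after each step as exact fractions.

step 0: x' = [665/163, 237/163], P' = [5783/163 -45/163; -45/163 120/163]
step 1: x' = [863919/209089, 320307/209089], P' = [3234767/209089 -154701/209089; -154701/209089 156450/209089]
step 2: x' = [821104011/112992787, -102668407/112992787], P' = [1775373395/112992787 -85461309/112992787; -85461309/112992787 84274140/112992787]

step 0: x̄ = F·x = [5, -1]
step 0: P̄ = F·P·Fᵀ + Q = [41 -15; -15 40]
step 0: y = z − H·x̄ = [-5]
step 0: S = H·P̄·Hᵀ + R = [163]
step 0: K = P̄·Hᵀ·S⁻¹ = [30/163; -80/163]
step 0: x' = x̄ + K·y = [665/163, 237/163]
step 0: P' = (I − K·H)·P̄ = [5783/163 -45/163; -45/163 120/163]
step 1: x̄ = F·x = [-1521/163, 2469/163]
step 1: P̄ = F·P·Fᵀ + Q = [53393/163 -51567/163; -51567/163 52150/163]
step 1: y = z − H·x̄ = [4449/163]
step 1: S = H·P̄·Hᵀ + R = [209089/163]
step 1: K = P̄·Hᵀ·S⁻¹ = [103134/209089; -104300/209089]
step 1: x' = x̄ + K·y = [863919/209089, 320307/209089]
step 1: P' = (I − K·H)·P̄ = [3234767/209089 -154701/209089; -154701/209089 156450/209089]
step 2: x̄ = F·x = [-1951143/209089, 3232371/209089]
step 2: P̄ = F·P·Fᵀ + Q = [32013293/209089 -28487103/209089; -28487103/209089 28091380/209089]
step 2: y = z − H·x̄ = [6882920/209089]
step 2: S = H·P̄·Hᵀ + R = [112992787/209089]
step 2: K = P̄·Hᵀ·S⁻¹ = [56974206/112992787; -56182760/112992787]
step 2: x' = x̄ + K·y = [821104011/112992787, -102668407/112992787]
step 2: P' = (I − K·H)·P̄ = [1775373395/112992787 -85461309/112992787; -85461309/112992787 84274140/112992787]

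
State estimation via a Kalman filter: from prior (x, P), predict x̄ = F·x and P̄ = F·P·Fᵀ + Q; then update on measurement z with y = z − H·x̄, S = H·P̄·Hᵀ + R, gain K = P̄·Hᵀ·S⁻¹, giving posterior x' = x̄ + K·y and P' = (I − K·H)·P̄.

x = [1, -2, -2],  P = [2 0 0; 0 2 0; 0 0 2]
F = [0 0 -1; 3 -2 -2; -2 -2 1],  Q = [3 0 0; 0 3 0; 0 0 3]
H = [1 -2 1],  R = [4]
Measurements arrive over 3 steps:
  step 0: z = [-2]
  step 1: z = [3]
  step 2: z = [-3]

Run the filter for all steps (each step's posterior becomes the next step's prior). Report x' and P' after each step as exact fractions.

step 0: x̄ = F·x = [2, 11, 0]
step 0: P̄ = F·P·Fᵀ + Q = [5 4 -2; 4 37 -8; -2 -8 21]
step 0: y = z − H·x̄ = [18]
step 0: S = H·P̄·Hᵀ + R = [190]
step 0: K = P̄·Hᵀ·S⁻¹ = [-1/38; -39/95; 7/38]
step 0: x' = x̄ + K·y = [29/19, 343/95, 63/19]
step 0: P' = (I − K·H)·P̄ = [185/38 37/19 -41/38; 37/19 473/95 121/19; -41/38 121/19 553/38]
step 1: x̄ = F·x = [-63/19, -881/95, -661/95]
step 1: P̄ = F·P·Fᵀ + Q = [667/38 1713/38 -151/38; 1713/38 31439/190 -7051/190; -151/38 -7051/190 9759/190]
step 1: y = z − H·x̄ = [-501/95]
step 1: S = H·P̄·Hᵀ + R = [66022/95]
step 1: K = P̄·Hᵀ·S⁻¹ = [-7275/66022; -15341/33011; 11553/66022]
step 1: x' = x̄ + K·y = [-180549/66022, -225230/33011, -520301/66022]
step 1: P' = (I − K·H)·P̄ = [300874/33011 626607/66022 311183/33011; 626607/66022 1015239/66022 1281143/66022; 311183/33011 1281143/66022 993066/33011]
step 2: x̄ = F·x = [520301/66022, 1399875/66022, 741717/66022]
step 2: P̄ = F·P·Fᵀ + Q = [1092099/33011 2333726/33011 910443/33011; 2333726/33011 6440375/33011 1071919/33011; 910443/33011 1071919/33011 3025483/33011]
step 2: y = z − H·x̄ = [669833/33011]
step 2: S = H·P̄·Hᵀ + R = [18209432/33011]
step 2: K = P̄·Hᵀ·S⁻¹ = [-1332455/9104716; -9475105/18209432; 224011/2276179]
step 2: x' = x̄ + K·y = [44714613/9104716, 193836185/18209432, 60233879/4552358]
step 2: P' = (I − K·H)·P̄ = [96821947/4552358 261208731/9104716 80860937/2276179; 261208731/9104716 832993725/18209432 138208696/2276179; 80860937/2276179 138208696/2276179 196452499/2276179]

step 0: x' = [29/19, 343/95, 63/19], P' = [185/38 37/19 -41/38; 37/19 473/95 121/19; -41/38 121/19 553/38]
step 1: x' = [-180549/66022, -225230/33011, -520301/66022], P' = [300874/33011 626607/66022 311183/33011; 626607/66022 1015239/66022 1281143/66022; 311183/33011 1281143/66022 993066/33011]
step 2: x' = [44714613/9104716, 193836185/18209432, 60233879/4552358], P' = [96821947/4552358 261208731/9104716 80860937/2276179; 261208731/9104716 832993725/18209432 138208696/2276179; 80860937/2276179 138208696/2276179 196452499/2276179]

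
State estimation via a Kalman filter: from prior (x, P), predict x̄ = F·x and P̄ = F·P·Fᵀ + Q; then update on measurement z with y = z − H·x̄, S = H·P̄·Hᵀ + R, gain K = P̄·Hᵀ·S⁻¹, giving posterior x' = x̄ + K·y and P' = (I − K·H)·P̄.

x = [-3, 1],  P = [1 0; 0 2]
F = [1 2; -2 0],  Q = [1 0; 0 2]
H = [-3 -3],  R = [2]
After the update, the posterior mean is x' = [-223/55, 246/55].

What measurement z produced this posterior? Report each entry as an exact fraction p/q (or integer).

z = [-1]

x̄ = F·x = [-1, 6]
P̄ = F·P·Fᵀ + Q = [10 -2; -2 6]
S = H·P̄·Hᵀ + R = [110]
K = P̄·Hᵀ·S⁻¹ = [-12/55; -6/55]
x' − x̄ = [-168/55, -84/55] = K·y
y = (KᵀK)⁻¹·Kᵀ·(x' − x̄) = [14]
z = y + H·x̄ = [14] + [-15] = [-1]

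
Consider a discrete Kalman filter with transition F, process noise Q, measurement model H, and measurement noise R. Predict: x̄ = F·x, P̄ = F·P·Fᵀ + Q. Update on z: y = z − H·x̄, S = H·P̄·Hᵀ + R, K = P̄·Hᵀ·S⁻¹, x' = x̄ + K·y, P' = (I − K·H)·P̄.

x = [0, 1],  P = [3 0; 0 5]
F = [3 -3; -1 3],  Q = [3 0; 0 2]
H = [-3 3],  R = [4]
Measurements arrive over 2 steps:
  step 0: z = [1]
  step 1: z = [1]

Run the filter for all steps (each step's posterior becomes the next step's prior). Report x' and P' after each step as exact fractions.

step 0: x' = [276/2101, 999/2101], P' = [7806/2101 7290/2101; 7290/2101 7706/2101]
step 1: x' = [-234432/574477, -26181/574477], P' = [2306406/574477 2226474/574477; 2226474/574477 2398130/574477]

step 0: x̄ = F·x = [-3, 3]
step 0: P̄ = F·P·Fᵀ + Q = [75 -54; -54 50]
step 0: y = z − H·x̄ = [-17]
step 0: S = H·P̄·Hᵀ + R = [2101]
step 0: K = P̄·Hᵀ·S⁻¹ = [-387/2101; 312/2101]
step 0: x' = x̄ + K·y = [276/2101, 999/2101]
step 0: P' = (I − K·H)·P̄ = [7806/2101 7290/2101; 7290/2101 7706/2101]
step 1: x̄ = F·x = [-2169/2101, 2721/2101]
step 1: P̄ = F·P·Fᵀ + Q = [14691/2101 -5292/2101; -5292/2101 37622/2101]
step 1: y = z − H·x̄ = [-12569/2101]
step 1: S = H·P̄·Hᵀ + R = [574477/2101]
step 1: K = P̄·Hᵀ·S⁻¹ = [-59949/574477; 128742/574477]
step 1: x' = x̄ + K·y = [-234432/574477, -26181/574477]
step 1: P' = (I − K·H)·P̄ = [2306406/574477 2226474/574477; 2226474/574477 2398130/574477]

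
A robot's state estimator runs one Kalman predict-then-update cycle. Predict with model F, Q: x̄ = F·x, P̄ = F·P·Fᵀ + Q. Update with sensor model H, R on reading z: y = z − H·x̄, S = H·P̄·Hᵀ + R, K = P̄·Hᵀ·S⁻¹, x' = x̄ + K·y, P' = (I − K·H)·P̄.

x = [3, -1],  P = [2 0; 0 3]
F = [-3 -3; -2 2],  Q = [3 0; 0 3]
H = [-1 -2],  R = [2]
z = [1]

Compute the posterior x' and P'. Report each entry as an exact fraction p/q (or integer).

x' = [24/59, -52/59]
P' = [2184/59 -1074/59; -1074/59 557/59]

x̄ = F·x = [-6, -8]
P̄ = F·P·Fᵀ + Q = [48 -6; -6 23]
y = z − H·x̄ = [-21]
S = H·P̄·Hᵀ + R = [118]
K = P̄·Hᵀ·S⁻¹ = [-18/59; -20/59]
x' = x̄ + K·y = [24/59, -52/59]
P' = (I − K·H)·P̄ = [2184/59 -1074/59; -1074/59 557/59]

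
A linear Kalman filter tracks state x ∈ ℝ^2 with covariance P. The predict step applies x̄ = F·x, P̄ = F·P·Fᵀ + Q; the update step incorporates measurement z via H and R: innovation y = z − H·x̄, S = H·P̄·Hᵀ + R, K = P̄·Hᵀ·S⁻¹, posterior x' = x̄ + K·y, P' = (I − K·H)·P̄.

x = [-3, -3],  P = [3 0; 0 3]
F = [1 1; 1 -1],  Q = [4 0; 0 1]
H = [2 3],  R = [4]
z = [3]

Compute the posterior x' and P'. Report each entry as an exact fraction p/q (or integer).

x' = [-342/107, 315/107]
P' = [670/107 -420/107; -420/107 308/107]

x̄ = F·x = [-6, 0]
P̄ = F·P·Fᵀ + Q = [10 0; 0 7]
y = z − H·x̄ = [15]
S = H·P̄·Hᵀ + R = [107]
K = P̄·Hᵀ·S⁻¹ = [20/107; 21/107]
x' = x̄ + K·y = [-342/107, 315/107]
P' = (I − K·H)·P̄ = [670/107 -420/107; -420/107 308/107]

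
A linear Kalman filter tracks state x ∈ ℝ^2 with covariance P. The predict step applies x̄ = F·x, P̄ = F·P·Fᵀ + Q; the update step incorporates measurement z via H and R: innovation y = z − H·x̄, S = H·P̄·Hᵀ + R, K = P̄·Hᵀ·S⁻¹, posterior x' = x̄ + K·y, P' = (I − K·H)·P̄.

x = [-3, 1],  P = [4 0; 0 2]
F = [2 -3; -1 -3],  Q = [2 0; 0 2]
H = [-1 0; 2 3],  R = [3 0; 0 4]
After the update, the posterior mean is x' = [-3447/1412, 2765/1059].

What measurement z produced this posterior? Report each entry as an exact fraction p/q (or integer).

z = [2, 3]

x̄ = F·x = [-9, 0]
P̄ = F·P·Fᵀ + Q = [36 10; 10 24]
S = H·P̄·Hᵀ + R = [39 -102; -102 484]
K = P̄·Hᵀ·S⁻¹ = [-585/706 51/1412; 568/1059 107/353]
x' − x̄ = [9261/1412, 2765/1059] = K·y
y = (KᵀK)⁻¹·Kᵀ·(x' − x̄) = [-7, 21]
z = y + H·x̄ = [-7, 21] + [9, -18] = [2, 3]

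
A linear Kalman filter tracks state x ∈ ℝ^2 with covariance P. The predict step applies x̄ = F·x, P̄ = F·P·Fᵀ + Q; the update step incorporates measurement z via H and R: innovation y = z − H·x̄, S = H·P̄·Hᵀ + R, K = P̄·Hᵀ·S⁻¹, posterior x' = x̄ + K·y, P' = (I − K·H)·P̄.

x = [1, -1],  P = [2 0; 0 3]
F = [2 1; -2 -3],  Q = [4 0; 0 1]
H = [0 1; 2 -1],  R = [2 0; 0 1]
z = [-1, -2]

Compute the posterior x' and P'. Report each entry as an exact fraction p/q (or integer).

x̄ = F·x = [1, 1]
P̄ = F·P·Fᵀ + Q = [15 -17; -17 36]
y = z − H·x̄ = [-2, -3]
S = H·P̄·Hᵀ + R = [38 -70; -70 165]
K = P̄·Hᵀ·S⁻¹ = [97/274 298/685; 104/137 -14/137]
x' = x̄ + K·y = [-694/685, -29/137]
P' = (I − K·H)·P̄ = [783/1370 97/137; 97/137 208/137]

x' = [-694/685, -29/137]
P' = [783/1370 97/137; 97/137 208/137]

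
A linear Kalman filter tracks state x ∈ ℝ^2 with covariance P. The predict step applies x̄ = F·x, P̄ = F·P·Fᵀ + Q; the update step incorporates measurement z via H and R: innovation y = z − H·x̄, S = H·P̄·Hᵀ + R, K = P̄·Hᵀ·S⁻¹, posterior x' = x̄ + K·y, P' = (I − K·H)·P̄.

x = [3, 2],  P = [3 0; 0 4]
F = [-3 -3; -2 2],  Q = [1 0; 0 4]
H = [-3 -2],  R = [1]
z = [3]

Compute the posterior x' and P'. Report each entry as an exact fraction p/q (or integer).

x' = [-405/211, 850/633]
P' = [2704/211 -4026/211; -4026/211 18140/633]

x̄ = F·x = [-15, -2]
P̄ = F·P·Fᵀ + Q = [64 -6; -6 32]
y = z − H·x̄ = [-46]
S = H·P̄·Hᵀ + R = [633]
K = P̄·Hᵀ·S⁻¹ = [-60/211; -46/633]
x' = x̄ + K·y = [-405/211, 850/633]
P' = (I − K·H)·P̄ = [2704/211 -4026/211; -4026/211 18140/633]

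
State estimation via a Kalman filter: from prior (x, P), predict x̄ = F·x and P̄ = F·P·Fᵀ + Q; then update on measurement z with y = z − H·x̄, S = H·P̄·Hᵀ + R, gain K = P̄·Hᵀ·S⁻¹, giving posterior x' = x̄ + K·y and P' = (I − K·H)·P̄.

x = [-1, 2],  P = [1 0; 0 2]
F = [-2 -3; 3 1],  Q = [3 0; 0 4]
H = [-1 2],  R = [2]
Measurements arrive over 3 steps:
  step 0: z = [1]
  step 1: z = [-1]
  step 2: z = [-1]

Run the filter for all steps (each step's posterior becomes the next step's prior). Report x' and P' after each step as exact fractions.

step 0: x̄ = F·x = [-4, -1]
step 0: P̄ = F·P·Fᵀ + Q = [25 -12; -12 15]
step 0: y = z − H·x̄ = [-1]
step 0: S = H·P̄·Hᵀ + R = [135]
step 0: K = P̄·Hᵀ·S⁻¹ = [-49/135; 14/45]
step 0: x' = x̄ + K·y = [-491/135, -59/45]
step 0: P' = (I − K·H)·P̄ = [974/135 146/45; 146/45 29/15]
step 1: x̄ = F·x = [1513/135, -110/9]
step 1: P̄ = F·P·Fᵀ + Q = [11906/135 -763/9; -763/9 271/3]
step 1: y = z − H·x̄ = [4678/135]
step 1: S = H·P̄·Hᵀ + R = [106736/135]
step 1: K = P̄·Hᵀ·S⁻¹ = [-8699/26684; 35835/106736]
step 1: x' = x̄ + K·y = [-1189/13342, -31401/53368]
step 1: P' = (I − K·H)·P̄ = [27795/6671 46891/26684; 46891/26684 129617/106736]
step 2: x̄ = F·x = [103715/53368, -45669/53368]
step 2: P̄ = F·P·Fᵀ + Q = [5516409/106736 -5120375/106736; -5120375/106736 5684425/106736]
step 2: y = z − H·x̄ = [141685/53368]
step 2: S = H·P̄·Hᵀ + R = [48949081/106736]
step 2: K = P̄·Hᵀ·S⁻¹ = [-15757159/48949081; 16489225/48949081]
step 2: x' = x̄ + K·y = [53294125/48949081, 1889152/48949081]
step 2: P' = (I − K·H)·P̄ = [203634118/48949081 86059900/48949081; 86059900/48949081 59519175/48949081]

step 0: x' = [-491/135, -59/45], P' = [974/135 146/45; 146/45 29/15]
step 1: x' = [-1189/13342, -31401/53368], P' = [27795/6671 46891/26684; 46891/26684 129617/106736]
step 2: x' = [53294125/48949081, 1889152/48949081], P' = [203634118/48949081 86059900/48949081; 86059900/48949081 59519175/48949081]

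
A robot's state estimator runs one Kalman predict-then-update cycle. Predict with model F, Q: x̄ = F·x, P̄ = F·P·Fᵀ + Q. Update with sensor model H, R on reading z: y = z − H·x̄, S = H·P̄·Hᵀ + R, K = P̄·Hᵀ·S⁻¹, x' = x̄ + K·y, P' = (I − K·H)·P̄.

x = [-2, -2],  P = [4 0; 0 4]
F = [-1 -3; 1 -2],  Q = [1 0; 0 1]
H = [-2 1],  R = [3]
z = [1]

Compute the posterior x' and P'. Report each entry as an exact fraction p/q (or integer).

x' = [-11/18, -23/36]
P' = [146/27 491/54; 491/54 1907/108]

x̄ = F·x = [8, 2]
P̄ = F·P·Fᵀ + Q = [41 20; 20 21]
y = z − H·x̄ = [15]
S = H·P̄·Hᵀ + R = [108]
K = P̄·Hᵀ·S⁻¹ = [-31/54; -19/108]
x' = x̄ + K·y = [-11/18, -23/36]
P' = (I − K·H)·P̄ = [146/27 491/54; 491/54 1907/108]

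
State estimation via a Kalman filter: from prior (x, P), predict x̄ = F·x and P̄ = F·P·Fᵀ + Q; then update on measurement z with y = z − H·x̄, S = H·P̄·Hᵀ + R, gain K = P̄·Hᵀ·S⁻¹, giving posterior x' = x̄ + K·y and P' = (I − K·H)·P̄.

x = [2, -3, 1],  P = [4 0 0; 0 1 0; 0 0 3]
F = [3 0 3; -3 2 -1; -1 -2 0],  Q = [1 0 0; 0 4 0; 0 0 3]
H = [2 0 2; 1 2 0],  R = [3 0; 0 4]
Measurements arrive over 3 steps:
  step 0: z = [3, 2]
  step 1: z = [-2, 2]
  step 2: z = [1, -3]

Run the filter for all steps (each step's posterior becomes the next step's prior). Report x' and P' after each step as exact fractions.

step 0: x' = [-23315/6898, 31269/13796, 17173/3449], P' = [39737/3449 -40543/6898 -37202/3449; -40543/6898 54317/13796 18971/3449; -37202/3449 18971/3449 37211/3449]
step 1: x' = [222668895/89391227, -20321723/178782454, -286149500/89391227], P' = [335882788/89391227 -168166448/89391227 -302184076/89391227; -168166448/89391227 172744694/89391227 150923186/89391227; -302184076/89391227 150923186/89391227 332050201/89391227]
step 2: x' = [17953046984/43227438549, -160528571117/86454877098, -8659467248/43227438549], P' = [161588265007/43227438549 -159418938505/86454877098 -145399550290/43227438549; -159418938505/86454877098 1629106998911/864548770980 71302655195/43227438549; -145399550290/43227438549 71302655195/43227438549 159937995763/43227438549]

step 0: x̄ = F·x = [9, -13, 4]
step 0: P̄ = F·P·Fᵀ + Q = [64 -45 -12; -45 47 8; -12 8 11]
step 0: y = z − H·x̄ = [-23, 19]
step 0: S = H·P̄·Hᵀ + R = [207 -44; -44 76]
step 0: K = P̄·Hᵀ·S⁻¹ = [1690/3449 -403/6898; -867/3449 6887/13796; 6/3449 185/3449]
step 0: x' = x̄ + K·y = [-23315/6898, 31269/13796, 17173/3449]
step 0: P' = (I − K·H)·P̄ = [39737/3449 -40543/6898 -37202/3449; -40543/6898 54317/13796 18971/3449; -37202/3449 18971/3449 37211/3449]
step 1: x̄ = F·x = [33093/6898, 33434/3449, -3977/3449]
step 1: P̄ = F·P·Fᵀ + Q = [26345/3449 -30645/3449 198/3449; -30645/3449 407119/3449 -15452/3449; 198/3449 -15452/3449 23315/3449]
step 1: y = z − H·x̄ = [-32037/3449, -153033/6898]
step 1: S = H·P̄·Hᵀ + R = [210571/3449 -131302/3449; -131302/3449 1546037/3449]
step 1: K = P̄·Hᵀ·S⁻¹ = [22465808/89391227 -112527/89391227; -11495508/89391227 44330735/89391227; 19910750/89391227 -84426/89391227]
step 1: x' = x̄ + K·y = [222668895/89391227, -20321723/178782454, -286149500/89391227]
step 1: P' = (I − K·H)·P̄ = [335882788/89391227 -168166448/89391227 -302184076/89391227; -168166448/89391227 172744694/89391227 150923186/89391227; -302184076/89391227 150923186/89391227 332050201/89391227]
step 2: x̄ = F·x = [-190441815/89391227, -402178908/89391227, -202347172/89391227]
step 2: P̄ = F·P·Fᵀ + Q = [661474760/89391227 -496346355/89391227 2363436/89391227; -496346355/89391227 4004739153/89391227 -356333908/89391227; 2363436/89391227 -356333908/89391227 622369453/89391227]
step 2: y = z − H·x̄ = [874969201/89391227, 726625950/89391227]
step 2: S = H·P̄·Hᵀ + R = [5422458021/89391227 -2083044660/89391227; -2083044660/89391227 15052610860/89391227]
step 2: K = P̄·Hᵀ·S⁻¹ = [10792476478/43227438549 361554417/28818292366; -5604542705/43227438549 138668717731/288182923660; 9692296982/43227438549 -232853325/14409146183]
step 2: x' = x̄ + K·y = [17953046984/43227438549, -160528571117/86454877098, -8659467248/43227438549]
step 2: P' = (I − K·H)·P̄ = [161588265007/43227438549 -159418938505/86454877098 -145399550290/43227438549; -159418938505/86454877098 1629106998911/864548770980 71302655195/43227438549; -145399550290/43227438549 71302655195/43227438549 159937995763/43227438549]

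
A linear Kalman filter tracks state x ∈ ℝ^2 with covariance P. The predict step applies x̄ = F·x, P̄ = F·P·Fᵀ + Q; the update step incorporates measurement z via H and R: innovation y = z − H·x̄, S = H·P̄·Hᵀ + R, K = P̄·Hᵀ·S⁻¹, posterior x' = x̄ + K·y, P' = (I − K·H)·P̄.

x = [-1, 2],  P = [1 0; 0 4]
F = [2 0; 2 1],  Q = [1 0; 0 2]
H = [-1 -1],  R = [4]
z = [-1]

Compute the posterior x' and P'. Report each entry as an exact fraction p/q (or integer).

x' = [-1, 14/9]
P' = [2 -2/3; -2/3 74/27]

x̄ = F·x = [-2, 0]
P̄ = F·P·Fᵀ + Q = [5 4; 4 10]
y = z − H·x̄ = [-3]
S = H·P̄·Hᵀ + R = [27]
K = P̄·Hᵀ·S⁻¹ = [-1/3; -14/27]
x' = x̄ + K·y = [-1, 14/9]
P' = (I − K·H)·P̄ = [2 -2/3; -2/3 74/27]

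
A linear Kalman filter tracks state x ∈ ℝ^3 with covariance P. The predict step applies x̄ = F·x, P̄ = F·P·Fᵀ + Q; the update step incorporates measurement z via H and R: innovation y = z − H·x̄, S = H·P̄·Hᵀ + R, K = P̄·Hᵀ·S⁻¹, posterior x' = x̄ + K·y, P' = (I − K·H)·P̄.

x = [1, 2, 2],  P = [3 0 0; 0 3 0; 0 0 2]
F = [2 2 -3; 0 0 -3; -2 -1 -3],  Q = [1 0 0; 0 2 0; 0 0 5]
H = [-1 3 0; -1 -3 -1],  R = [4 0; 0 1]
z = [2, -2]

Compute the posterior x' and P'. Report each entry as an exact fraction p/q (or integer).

x̄ = F·x = [0, -6, -10]
P̄ = F·P·Fᵀ + Q = [43 18 0; 18 20 18; 0 18 38]
y = z − H·x̄ = [20, -30]
S = H·P̄·Hᵀ + R = [119 -191; -191 478]
K = P̄·Hᵀ·S⁻¹ = [-13269/20401 -9442/20401; 1740/20401 -3402/20401; 8240/20401 -634/20401]
x' = x̄ + K·y = [17880/20401, 14454/20401, -20190/20401]
P' = (I − K·H)·P̄ = [107328/20401 18084/20401 -152138/20401; 18084/20401 8348/20401 -39726/20401; -152138/20401 -39726/20401 271950/20401]

x' = [17880/20401, 14454/20401, -20190/20401]
P' = [107328/20401 18084/20401 -152138/20401; 18084/20401 8348/20401 -39726/20401; -152138/20401 -39726/20401 271950/20401]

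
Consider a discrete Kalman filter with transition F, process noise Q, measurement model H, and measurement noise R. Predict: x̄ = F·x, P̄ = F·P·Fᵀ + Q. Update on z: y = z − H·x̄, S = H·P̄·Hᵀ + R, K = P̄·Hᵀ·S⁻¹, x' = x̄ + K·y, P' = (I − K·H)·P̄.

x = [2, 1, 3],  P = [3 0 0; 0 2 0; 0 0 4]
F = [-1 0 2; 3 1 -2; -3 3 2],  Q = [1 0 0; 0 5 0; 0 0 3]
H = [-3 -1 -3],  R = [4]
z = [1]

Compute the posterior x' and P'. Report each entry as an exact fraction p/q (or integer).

x̄ = F·x = [4, 1, 3]
P̄ = F·P·Fᵀ + Q = [20 -25 25; -25 50 -37; 25 -37 64]
y = z − H·x̄ = [23]
S = H·P̄·Hᵀ + R = [888]
K = P̄·Hᵀ·S⁻¹ = [-55/444; 17/111; -115/444]
x' = x̄ + K·y = [511/444, 502/111, -1313/444]
P' = (I − K·H)·P̄ = [1415/222 -905/111 -775/222; -905/111 3238/111 -197/111; -775/222 -197/111 983/222]

x' = [511/444, 502/111, -1313/444]
P' = [1415/222 -905/111 -775/222; -905/111 3238/111 -197/111; -775/222 -197/111 983/222]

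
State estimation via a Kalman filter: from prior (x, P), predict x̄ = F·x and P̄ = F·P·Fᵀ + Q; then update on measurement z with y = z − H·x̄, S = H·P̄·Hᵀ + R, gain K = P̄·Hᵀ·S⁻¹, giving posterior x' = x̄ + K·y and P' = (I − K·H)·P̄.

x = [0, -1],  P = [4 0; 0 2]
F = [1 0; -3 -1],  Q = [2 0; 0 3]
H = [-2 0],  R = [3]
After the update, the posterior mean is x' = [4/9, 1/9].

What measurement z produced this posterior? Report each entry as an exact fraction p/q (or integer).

x̄ = F·x = [0, 1]
P̄ = F·P·Fᵀ + Q = [6 -12; -12 41]
S = H·P̄·Hᵀ + R = [27]
K = P̄·Hᵀ·S⁻¹ = [-4/9; 8/9]
x' − x̄ = [4/9, -8/9] = K·y
y = (KᵀK)⁻¹·Kᵀ·(x' − x̄) = [-1]
z = y + H·x̄ = [-1] + [0] = [-1]

z = [-1]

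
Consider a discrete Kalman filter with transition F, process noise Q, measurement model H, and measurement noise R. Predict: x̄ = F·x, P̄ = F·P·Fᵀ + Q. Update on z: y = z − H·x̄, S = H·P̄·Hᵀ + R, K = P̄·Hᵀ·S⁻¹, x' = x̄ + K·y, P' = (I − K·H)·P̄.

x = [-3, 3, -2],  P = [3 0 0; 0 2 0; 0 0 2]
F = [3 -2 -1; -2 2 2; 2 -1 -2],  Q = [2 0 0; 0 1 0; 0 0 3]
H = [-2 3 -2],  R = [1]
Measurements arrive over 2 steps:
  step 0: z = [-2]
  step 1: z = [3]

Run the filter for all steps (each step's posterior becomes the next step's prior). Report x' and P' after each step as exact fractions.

step 0: x' = [-2111/687, -183/229, 653/229], P' = [2593/687 280/229 -426/229; 280/229 607/458 159/229; -426/229 159/229 679/229]
step 1: x' = [-325766/707213, 113111/1414426, -662379/707213], P' = [1648570/707213 797744/707213 -401950/707213; 797744/707213 2010439/1414426 659285/707213; -401950/707213 659285/707213 2882781/1414426]

step 0: x̄ = F·x = [-13, 8, -5]
step 0: P̄ = F·P·Fᵀ + Q = [39 -30 26; -30 29 -24; 26 -24 25]
step 0: y = z − H·x̄ = [-62]
step 0: S = H·P̄·Hᵀ + R = [1374]
step 0: K = P̄·Hᵀ·S⁻¹ = [-110/687; 65/458; -29/229]
step 0: x' = x̄ + K·y = [-2111/687, -183/229, 653/229]
step 0: P' = (I − K·H)·P̄ = [2593/687 280/229 -426/229; 280/229 607/458 159/229; -426/229 159/229 679/229]
step 1: x̄ = F·x = [-2398/229, 7042/687, -7591/687]
step 1: P̄ = F·P·Fᵀ + Q = [9962/229 -9320/229 9394/229; -9320/229 30169/687 -28387/687; 9394/229 -28387/687 60527/1374]
step 1: y = z − H·x̄ = [-48635/687]
step 1: S = H·P̄·Hᵀ + R = [1414426/687]
step 1: K = P̄·Hᵀ·S⁻¹ = [-100008/707213; 203201/1414426; -101026/707213]
step 1: x' = x̄ + K·y = [-325766/707213, 113111/1414426, -662379/707213]
step 1: P' = (I − K·H)·P̄ = [1648570/707213 797744/707213 -401950/707213; 797744/707213 2010439/1414426 659285/707213; -401950/707213 659285/707213 2882781/1414426]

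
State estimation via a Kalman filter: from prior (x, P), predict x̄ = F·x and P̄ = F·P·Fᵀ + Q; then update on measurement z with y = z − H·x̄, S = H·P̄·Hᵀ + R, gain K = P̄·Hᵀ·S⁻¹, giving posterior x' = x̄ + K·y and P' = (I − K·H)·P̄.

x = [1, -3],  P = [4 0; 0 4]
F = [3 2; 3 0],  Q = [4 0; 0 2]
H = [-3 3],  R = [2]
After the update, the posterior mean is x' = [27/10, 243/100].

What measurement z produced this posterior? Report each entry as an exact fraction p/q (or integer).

x̄ = F·x = [-3, 3]
P̄ = F·P·Fᵀ + Q = [56 36; 36 38]
S = H·P̄·Hᵀ + R = [200]
K = P̄·Hᵀ·S⁻¹ = [-3/10; 3/100]
x' − x̄ = [57/10, -57/100] = K·y
y = (KᵀK)⁻¹·Kᵀ·(x' − x̄) = [-19]
z = y + H·x̄ = [-19] + [18] = [-1]

z = [-1]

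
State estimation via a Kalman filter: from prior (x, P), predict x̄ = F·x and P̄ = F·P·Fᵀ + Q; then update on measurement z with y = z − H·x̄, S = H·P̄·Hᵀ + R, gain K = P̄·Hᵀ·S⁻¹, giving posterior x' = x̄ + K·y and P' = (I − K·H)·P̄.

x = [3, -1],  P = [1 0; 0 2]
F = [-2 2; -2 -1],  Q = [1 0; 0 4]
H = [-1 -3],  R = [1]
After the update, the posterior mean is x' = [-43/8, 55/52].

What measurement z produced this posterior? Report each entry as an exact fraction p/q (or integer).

x̄ = F·x = [-8, -5]
P̄ = F·P·Fᵀ + Q = [13 0; 0 10]
S = H·P̄·Hᵀ + R = [104]
K = P̄·Hᵀ·S⁻¹ = [-1/8; -15/52]
x' − x̄ = [21/8, 315/52] = K·y
y = (KᵀK)⁻¹·Kᵀ·(x' − x̄) = [-21]
z = y + H·x̄ = [-21] + [23] = [2]

z = [2]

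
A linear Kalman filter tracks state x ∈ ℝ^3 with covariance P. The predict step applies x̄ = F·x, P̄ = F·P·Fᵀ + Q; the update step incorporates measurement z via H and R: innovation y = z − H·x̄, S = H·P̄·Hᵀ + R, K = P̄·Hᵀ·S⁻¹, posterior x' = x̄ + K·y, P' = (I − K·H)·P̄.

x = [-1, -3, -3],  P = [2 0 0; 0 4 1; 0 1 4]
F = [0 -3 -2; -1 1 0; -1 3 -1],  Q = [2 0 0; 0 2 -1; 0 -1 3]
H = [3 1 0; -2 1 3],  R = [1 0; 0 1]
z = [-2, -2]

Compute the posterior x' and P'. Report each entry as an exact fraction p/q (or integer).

x' = [-33675/55777, -3344/55777, -57890/55777]
P' = [72943/167331 -166168/167331 34077/55777; -166168/167331 506728/167331 -91514/55777; 34077/55777 -91514/55777 58432/55777]

x̄ = F·x = [15, -2, -5]
P̄ = F·P·Fᵀ + Q = [66 -14 -31; -14 8 12; -31 12 39]
y = z − H·x̄ = [-45, 45]
S = H·P̄·Hᵀ + R = [519 -645; -645 1124]
K = P̄·Hᵀ·S⁻¹ = [52661/167331 -1787/55777; 8224/167331 5146/55777; 10717/55777 15628/55777]
x' = x̄ + K·y = [-33675/55777, -3344/55777, -57890/55777]
P' = (I − K·H)·P̄ = [72943/167331 -166168/167331 34077/55777; -166168/167331 506728/167331 -91514/55777; 34077/55777 -91514/55777 58432/55777]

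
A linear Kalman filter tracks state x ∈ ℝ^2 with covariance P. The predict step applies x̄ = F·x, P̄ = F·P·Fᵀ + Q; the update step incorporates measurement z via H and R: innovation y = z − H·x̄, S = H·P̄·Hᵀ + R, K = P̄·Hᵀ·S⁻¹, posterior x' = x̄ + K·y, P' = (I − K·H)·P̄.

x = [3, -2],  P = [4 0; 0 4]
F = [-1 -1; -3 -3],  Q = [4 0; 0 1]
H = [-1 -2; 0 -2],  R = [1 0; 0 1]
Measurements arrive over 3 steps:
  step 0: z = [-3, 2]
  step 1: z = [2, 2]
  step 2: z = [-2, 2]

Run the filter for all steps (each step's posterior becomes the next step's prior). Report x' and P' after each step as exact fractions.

step 0: x̄ = F·x = [-1, -3]
step 0: P̄ = F·P·Fᵀ + Q = [12 24; 24 73]
step 0: y = z − H·x̄ = [-10, -4]
step 0: S = H·P̄·Hᵀ + R = [401 340; 340 293]
step 0: K = P̄·Hᵀ·S⁻¹ = [-420/631 384/631; -170/1893 -746/1893]
step 0: x' = x̄ + K·y = [2033/631, -995/1893]
step 0: P' = (I − K·H)·P̄ = [804/631 -192/631; -192/631 373/1893]
step 1: x̄ = F·x = [-5104/1893, -5104/631]
step 1: P̄ = F·P·Fᵀ + Q = [9205/1893 1633/631; 1633/631 5530/631]
step 1: y = z − H·x̄ = [-31942/1893, -8946/631]
step 1: S = H·P̄·Hᵀ + R = [97054/1893 25386/631; 25386/631 22751/631]
step 1: K = P̄·Hᵀ·S⁻¹ = [-290975/435386 131087/217693; -38079/435386 -84583/217693]
step 1: x' = x̄ + K·y = [9479/217693, -240421/217693]
step 1: P' = (I − K·H)·P̄ = [553149/435386 -131087/435386; -131087/435386 84583/435386]
step 2: x̄ = F·x = [230942/217693, 692826/217693]
step 2: P̄ = F·P·Fᵀ + Q = [1058551/217693 563337/217693; 563337/217693 1907704/217693]
step 2: y = z − H·x̄ = [168744/31099, 1821038/217693]
step 2: S = H·P̄·Hᵀ + R = [1594344/31099 1251070/31099; 1251070/31099 7848509/217693]
step 2: K = P̄·Hᵀ·S⁻¹ = [-33459605/50065604 15073853/25032802; -4378745/50065604 -9726299/25032802]
step 2: x' = x̄ + K·y = [30937623/12516401, -6786365/12516401]
step 2: P' = (I − K·H)·P̄ = [63607311/50065604 -15073853/50065604; -15073853/50065604 9726299/50065604]

step 0: x' = [2033/631, -995/1893], P' = [804/631 -192/631; -192/631 373/1893]
step 1: x' = [9479/217693, -240421/217693], P' = [553149/435386 -131087/435386; -131087/435386 84583/435386]
step 2: x' = [30937623/12516401, -6786365/12516401], P' = [63607311/50065604 -15073853/50065604; -15073853/50065604 9726299/50065604]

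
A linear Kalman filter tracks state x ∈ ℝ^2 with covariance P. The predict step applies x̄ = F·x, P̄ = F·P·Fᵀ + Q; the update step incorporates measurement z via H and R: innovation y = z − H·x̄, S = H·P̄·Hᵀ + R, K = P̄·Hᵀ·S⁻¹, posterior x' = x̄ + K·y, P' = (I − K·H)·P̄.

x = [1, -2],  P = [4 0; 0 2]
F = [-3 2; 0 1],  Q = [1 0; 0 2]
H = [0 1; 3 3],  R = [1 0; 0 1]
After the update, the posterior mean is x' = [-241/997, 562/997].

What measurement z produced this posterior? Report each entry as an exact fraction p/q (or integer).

z = [1, 1]

x̄ = F·x = [-7, -2]
P̄ = F·P·Fᵀ + Q = [45 4; 4 4]
S = H·P̄·Hᵀ + R = [5 24; 24 514]
K = P̄·Hᵀ·S⁻¹ = [-736/997 639/1994; 740/997 12/997]
x' − x̄ = [6738/997, 2556/997] = K·y
y = (KᵀK)⁻¹·Kᵀ·(x' − x̄) = [3, 28]
z = y + H·x̄ = [3, 28] + [-2, -27] = [1, 1]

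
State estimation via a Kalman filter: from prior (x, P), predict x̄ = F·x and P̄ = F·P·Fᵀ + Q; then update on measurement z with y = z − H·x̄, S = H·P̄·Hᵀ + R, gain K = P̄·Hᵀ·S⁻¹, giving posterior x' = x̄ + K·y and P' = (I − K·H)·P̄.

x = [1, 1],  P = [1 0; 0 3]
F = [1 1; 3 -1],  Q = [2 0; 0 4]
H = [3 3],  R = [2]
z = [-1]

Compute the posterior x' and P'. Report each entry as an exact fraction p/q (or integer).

x' = [83/100, -28/25]
P' = [219/50 -108/25; -108/25 112/25]

x̄ = F·x = [2, 2]
P̄ = F·P·Fᵀ + Q = [6 0; 0 16]
y = z − H·x̄ = [-13]
S = H·P̄·Hᵀ + R = [200]
K = P̄·Hᵀ·S⁻¹ = [9/100; 6/25]
x' = x̄ + K·y = [83/100, -28/25]
P' = (I − K·H)·P̄ = [219/50 -108/25; -108/25 112/25]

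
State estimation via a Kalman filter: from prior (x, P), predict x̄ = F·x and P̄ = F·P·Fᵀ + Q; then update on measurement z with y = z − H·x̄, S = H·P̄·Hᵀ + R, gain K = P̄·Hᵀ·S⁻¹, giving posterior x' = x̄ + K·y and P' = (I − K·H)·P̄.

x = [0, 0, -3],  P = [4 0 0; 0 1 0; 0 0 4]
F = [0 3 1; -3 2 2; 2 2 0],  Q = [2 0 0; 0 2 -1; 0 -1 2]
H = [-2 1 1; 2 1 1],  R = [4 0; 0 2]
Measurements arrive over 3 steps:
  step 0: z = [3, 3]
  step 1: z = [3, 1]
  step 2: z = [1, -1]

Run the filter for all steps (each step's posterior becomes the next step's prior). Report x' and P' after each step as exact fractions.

step 0: x' = [168/869, 6357/1738, -201/158], P' = [285/869 -559/869 39/79; -559/869 34169/1738 -2755/158; 39/79 -2755/158 2603/158]
step 1: x' = [-2002110/5095427, 14697670/5095427, -5557965/5095427], P' = [1640400/5095427 -1495828/5095427 946108/5095427; -1495828/5095427 33573557/5095427 -28794661/5095427; 946108/5095427 -28794661/5095427 29686793/5095427]
step 2: x' = [-956140995/1824190027, 22205131999/10945140162, -6471068543/3648380054], P' = [583874366/1824190027 -486571520/1824190027 291121164/1824190027; -486571520/1824190027 67871461979/10945140162 -19250091045/3648380054; 291121164/1824190027 -19250091045/3648380054 19931537929/3648380054]

step 0: x̄ = F·x = [-3, -6, 0]
step 0: P̄ = F·P·Fᵀ + Q = [15 14 6; 14 58 -21; 6 -21 22]
step 0: y = z − H·x̄ = [3, 15]
step 0: S = H·P̄·Hᵀ + R = [22 -22; -22 180]
step 0: K = P̄·Hᵀ·S⁻¹ = [-175/869 20/79; 1525/1738 37/79; -77/158 1/79]
step 0: x' = x̄ + K·y = [168/869, 6357/1738, -201/158]
step 0: P' = (I − K·H)·P̄ = [285/869 -559/869 39/79; -559/869 34169/1738 -2755/158; 39/79 -2755/158 2603/158]
step 1: x̄ = F·x = [8430/869, 3642/869, 6693/869]
step 1: P̄ = F·P·Fᵀ + Q = [78900/869 13664/869 69706/869; 13664/869 10247/869 7983/869; 69706/869 7983/869 66744/869]
step 1: y = z − H·x̄ = [9132/869, -26326/869]
step 1: S = H·P̄·Hᵀ + R = [78553/869 -222643/869; -222643/869 743775/869]
step 1: K = P̄·Hᵀ·S⁻¹ = [-957630/5095427 1365540/5095427; 1942638/5095427 893620/5095427; -250021/5095427 1392174/5095427]
step 1: x' = x̄ + K·y = [-2002110/5095427, 14697670/5095427, -5557965/5095427]
step 1: P' = (I − K·H)·P̄ = [1640400/5095427 -1495828/5095427 946108/5095427; -1495828/5095427 33573557/5095427 -28794661/5095427; 946108/5095427 -28794661/5095427 29686793/5095427]
step 2: x̄ = F·x = [38535045/5095427, 24285740/5095427, 25391120/5095427]
step 2: P̄ = F·P·Fᵀ + Q = [169271694/5095427 41081768/5095427 136769268/5095427; 41081768/5095427 54235206/5095427 10953845/5095427; 136769268/5095427 10953845/5095427 139080058/5095427]
step 2: y = z − H·x̄ = [32488657/5095427, -131842377/5095427]
step 2: S = H·P̄·Hᵀ + R = [201287294/5095427 -461863822/5095427; -461863822/5095427 1613904728/5095427]
step 2: K = P̄·Hᵀ·S⁻¹ = [-340799772/1824190027 486149188/1824190027; 3990011771/10945140162 1070582651/5472570081; -120759443/3648380054 461482885/1824190027]
step 2: x' = x̄ + K·y = [-956140995/1824190027, 22205131999/10945140162, -6471068543/3648380054]
step 2: P' = (I − K·H)·P̄ = [583874366/1824190027 -486571520/1824190027 291121164/1824190027; -486571520/1824190027 67871461979/10945140162 -19250091045/3648380054; 291121164/1824190027 -19250091045/3648380054 19931537929/3648380054]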